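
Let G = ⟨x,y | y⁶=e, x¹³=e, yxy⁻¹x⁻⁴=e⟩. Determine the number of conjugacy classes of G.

The conjugacy classes (representative and size) are:
  [e] (size 1), [x⁴] (size 6), [x¹¹] (size 6), [x⁷y] (size 13), [x⁸y²] (size 13), [x¹²y³] (size 13), [x⁵y⁴] (size 13), [x¹¹y⁵] (size 13).
Class equation: 1 + 6 + 6 + 13 + 13 + 13 + 13 + 13 = 78 = |G|. So G has 8 conjugacy classes.

Answer: 8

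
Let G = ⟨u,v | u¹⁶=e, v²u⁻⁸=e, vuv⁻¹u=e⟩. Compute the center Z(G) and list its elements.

An element z ∈ Z(G) iff z commutes with every generator.
For example u⁸ is central: (u⁸)·u = u⁹ = u·(u⁸); (u⁸)·v = v⁻¹ = v·(u⁸).
Whereas u ∉ Z(G) since u·v = uv ≠ u⁷v⁻¹ = v·u.
Checking each of the 32 elements this way gives Z(G) = {e, u⁸}, of order 2.

Answer: {e, u⁸}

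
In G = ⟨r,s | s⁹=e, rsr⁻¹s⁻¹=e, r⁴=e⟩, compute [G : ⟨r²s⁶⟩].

First find ord(r²s⁶) by computing successive powers:
  (r²s⁶)¹ = r²s⁶, (r²s⁶)² = s³, (r²s⁶)³ = r², (r²s⁶)⁴ = s⁶, (r²s⁶)⁵ = r²s³, (r²s⁶)⁶ = e.
So |⟨r²s⁶⟩| = ord(r²s⁶) = 6. With |G| = 36, by Lagrange [G : ⟨r²s⁶⟩] = 36/6 = 6.

Answer: 6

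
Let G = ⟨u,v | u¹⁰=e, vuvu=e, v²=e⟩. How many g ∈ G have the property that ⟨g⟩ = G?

⟨g⟩ = G would require ord(g) = |G| = 20, but the maximum element order in G is 10 < 20. So G is not cyclic and no single element generates it: the count is 0.

Answer: 0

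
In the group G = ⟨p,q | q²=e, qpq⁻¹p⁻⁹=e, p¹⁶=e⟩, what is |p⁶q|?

Compute successive powers until reaching e:
  (p⁶q)¹ = p⁶q, (p⁶q)² = p¹², (p⁶q)³ = p²q, (p⁶q)⁴ = p⁸, (p⁶q)⁵ = p¹⁴q, (p⁶q)⁶ = p⁴, (p⁶q)⁷ = p¹⁰q, (p⁶q)⁸ = e.
The smallest positive k with (p⁶q)ᵏ = e is 8.

Answer: 8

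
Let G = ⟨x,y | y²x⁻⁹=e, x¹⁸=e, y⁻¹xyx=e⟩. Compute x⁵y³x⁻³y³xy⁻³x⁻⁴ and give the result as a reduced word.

Multiply left to right, reducing at each step:
  (x⁵) · y³ = x⁵y⁻¹
  (x⁵y⁻¹) · x⁻³ = x⁸y⁻¹
  (x⁸y⁻¹) · y³ = x¹⁷
  (x¹⁷) · x = e
  e · y⁻³ = y
  y · x⁻⁴ = x⁴y

Answer: x⁴y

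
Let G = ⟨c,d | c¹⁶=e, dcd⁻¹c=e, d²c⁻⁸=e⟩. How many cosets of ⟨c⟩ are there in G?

First find ord(c) by computing successive powers:
  c¹ = c, c² = c², c³ = c³, c⁴ = c⁴, c⁵ = c⁵, c⁶ = c⁶, c⁷ = c⁷, c⁸ = c⁸, c⁹ = c⁹, c¹⁰ = c¹⁰, c¹¹ = c¹¹, c¹² = c¹², c¹³ = c¹³, c¹⁴ = c¹⁴, c¹⁵ = c¹⁵, c¹⁶ = e.
So |⟨c⟩| = ord(c) = 16. With |G| = 32, by Lagrange [G : ⟨c⟩] = 32/16 = 2.

Answer: 2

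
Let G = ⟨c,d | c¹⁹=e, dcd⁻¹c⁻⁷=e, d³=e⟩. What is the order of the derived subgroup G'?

G' = [G, G] is generated by all commutators. The generator-pair commutators are: [c, d] = c¹³.
The subgroup they normally generate is {e, c, c², c³, c⁴, c⁵, c⁶, c⁷, c⁸, c⁹, c¹⁰, c¹¹, c¹², c¹³, c¹⁴, c¹⁵, c¹⁶, c¹⁷, c¹⁸}, of order 19.
Check: |G/G'| = 57/19 = 3 is the order of the abelianisation.

Answer: 19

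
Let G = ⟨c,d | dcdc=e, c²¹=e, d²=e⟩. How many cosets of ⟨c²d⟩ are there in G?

First find ord(c²d) by computing successive powers:
  (c²d)¹ = c²d, (c²d)² = e.
So |⟨c²d⟩| = ord(c²d) = 2. With |G| = 42, by Lagrange [G : ⟨c²d⟩] = 42/2 = 21.

Answer: 21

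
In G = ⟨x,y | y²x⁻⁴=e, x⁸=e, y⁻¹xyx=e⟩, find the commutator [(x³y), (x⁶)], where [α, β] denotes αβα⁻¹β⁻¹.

[(x³y), (x⁶)] = (x³y)·(x⁶)·(x³y)⁻¹·(x⁶)⁻¹.
  (x³y) · (x⁶) = xy⁻¹
  (xy⁻¹) · (x³y⁻¹) = x²
  (x²) · (x²) = x⁴

Answer: x⁴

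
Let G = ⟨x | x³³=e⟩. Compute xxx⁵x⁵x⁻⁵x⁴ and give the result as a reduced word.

Multiply left to right, reducing at each step:
  x · x = x²
  (x²) · x⁵ = x⁷
  (x⁷) · x⁵ = x¹²
  (x¹²) · x⁻⁵ = x⁷
  (x⁷) · x⁴ = x¹¹

Answer: x¹¹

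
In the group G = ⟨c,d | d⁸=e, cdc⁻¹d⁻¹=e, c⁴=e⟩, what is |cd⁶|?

Compute successive powers until reaching e:
  (cd⁶)¹ = cd⁶, (cd⁶)² = c²d⁴, (cd⁶)³ = c³d², (cd⁶)⁴ = e.
The smallest positive k with (cd⁶)ᵏ = e is 4.

Answer: 4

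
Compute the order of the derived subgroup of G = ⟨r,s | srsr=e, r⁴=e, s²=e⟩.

G' = [G, G] is generated by all commutators. The generator-pair commutators are: [r, s] = r².
The subgroup they normally generate is {e, r²}, of order 2.
Check: |G/G'| = 8/2 = 4 is the order of the abelianisation.

Answer: 2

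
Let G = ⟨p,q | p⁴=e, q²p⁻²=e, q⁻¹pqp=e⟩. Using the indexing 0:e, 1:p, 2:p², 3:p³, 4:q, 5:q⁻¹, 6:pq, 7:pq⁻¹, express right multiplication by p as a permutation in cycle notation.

(0 1 2 3)(4 7 5 6)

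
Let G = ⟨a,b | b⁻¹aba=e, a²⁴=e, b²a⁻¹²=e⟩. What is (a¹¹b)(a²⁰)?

Compute (a¹¹b) · (a²⁰) by multiplying left to right and reducing via the relations at each step:
  (a¹¹b) · a²⁰ = a³b⁻¹

Answer: a³b⁻¹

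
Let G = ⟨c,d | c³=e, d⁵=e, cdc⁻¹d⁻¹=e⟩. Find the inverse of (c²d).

The order of (c²d) is 15 (smallest k with (c²d)ᵏ = e), so (c²d)⁻¹ = (c²d)¹⁴ = cd⁴.
Check: (c²d) · (cd⁴) → (c²d) · c = d;   d · d⁴ = e, giving e as required.

Answer: cd⁴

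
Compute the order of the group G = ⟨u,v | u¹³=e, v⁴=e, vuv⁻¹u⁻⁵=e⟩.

Enumerate words in the generators, reducing via the relations: the distinct elements are
  {e, u, v, uv, u², u³, u⁴, u⁵, u⁶, u⁷, u⁸, u⁹, v², v³, uv², uv³, u²v, u³v, u¹², u¹¹, u¹⁰, u⁴v, u⁵v, u⁶v, u⁷v, u⁸v, u⁹v, u²v², u²v³, u³v², u³v³, u¹²v, u¹¹v, u¹⁰v, u⁴v², u⁴v³, u⁵v², u⁵v³, u⁶v², u⁶v³, u⁷v², u⁷v³, u⁸v², u⁸v³, u⁹v², u⁹v³, u¹²v², u¹²v³, u¹¹v², u¹¹v³, u¹⁰v², u¹⁰v³}.
No further products give new elements, so |G| = 52.

Answer: 52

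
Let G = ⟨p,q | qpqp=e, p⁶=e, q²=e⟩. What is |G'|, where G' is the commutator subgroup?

G' = [G, G] is generated by all commutators. The generator-pair commutators are: [p, q] = p².
The subgroup they normally generate is {e, p², p⁴}, of order 3.
Check: |G/G'| = 12/3 = 4 is the order of the abelianisation.

Answer: 3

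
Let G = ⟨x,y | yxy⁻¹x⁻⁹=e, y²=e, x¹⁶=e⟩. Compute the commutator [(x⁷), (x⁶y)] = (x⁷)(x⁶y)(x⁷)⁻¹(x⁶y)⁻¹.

[(x⁷), (x⁶y)] = (x⁷)·(x⁶y)·(x⁷)⁻¹·(x⁶y)⁻¹.
  (x⁷) · (x⁶y) = x¹³y
  (x¹³y) · (x⁹) = x¹⁴y
  (x¹⁴y) · (x¹⁰y) = x⁸

Answer: x⁸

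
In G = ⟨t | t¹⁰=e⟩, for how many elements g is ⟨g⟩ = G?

G is cyclic of order 10. An element generates G iff its order is 10, and a cyclic group of order 10 has exactly φ(10) = 4 such elements.

Answer: 4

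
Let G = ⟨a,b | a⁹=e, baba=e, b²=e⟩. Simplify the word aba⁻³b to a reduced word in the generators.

Multiply left to right, reducing at each step:
  a · b = ab
  (ab) · a⁻³ = a⁴b
  (a⁴b) · b = a⁴

Answer: a⁴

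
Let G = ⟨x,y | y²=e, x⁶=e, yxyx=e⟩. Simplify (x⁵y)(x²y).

Compute (x⁵y) · (x²y) by multiplying left to right and reducing via the relations at each step:
  (x⁵y) · x² = x³y
  (x³y) · y = x³

Answer: x³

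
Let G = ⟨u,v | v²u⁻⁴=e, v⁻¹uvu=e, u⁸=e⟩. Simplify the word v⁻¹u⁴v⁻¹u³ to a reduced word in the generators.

Multiply left to right, reducing at each step:
  (v⁻¹) · u⁴ = v
  v · v⁻¹ = e
  e · u³ = u³

Answer: u³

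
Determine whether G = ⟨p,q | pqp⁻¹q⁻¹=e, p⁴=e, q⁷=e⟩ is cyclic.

|G| = 28. The element pq has order 28 (its powers give 28 distinct elements), so ⟨pq⟩ = G and G is cyclic.

Answer: Yes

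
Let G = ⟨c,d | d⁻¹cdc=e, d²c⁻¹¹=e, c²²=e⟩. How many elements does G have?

Enumerate words in the generators, reducing via the relations: the distinct elements are
  {c, d, e, cd, c², c³, c⁴, c⁵, c⁶, c⁷, c⁸, c⁹, c²d, c²¹, c²⁰, c³d, c¹², c¹³, c¹¹, c¹⁰, c¹⁴, c¹⁵, c¹⁶, c¹⁷, c¹⁸, c¹⁹, c⁴d, c⁵d, c⁶d, c⁷d, c⁸d, c⁹d, d⁻¹, cd⁻¹, c¹⁰d, c²d⁻¹, c³d⁻¹, c⁴d⁻¹, c⁵d⁻¹, c⁶d⁻¹, c⁷d⁻¹, c⁸d⁻¹, c⁹d⁻¹, c¹⁰d⁻¹}.
No further products give new elements, so |G| = 44.

Answer: 44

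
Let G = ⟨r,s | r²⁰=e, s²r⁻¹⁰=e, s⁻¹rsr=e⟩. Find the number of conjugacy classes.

The conjugacy classes (representative and size) are:
  [e] (size 1), [r] (size 2), [r²] (size 2), [r³] (size 2), [r⁴] (size 2), [r⁵] (size 2), [r¹⁴] (size 2), [r⁷] (size 2), [r⁸] (size 2), [r¹¹] (size 2), [r¹⁰] (size 1), [r²s⁻¹] (size 10), [r⁹s] (size 10).
Class equation: 1 + 2 + 2 + 2 + 2 + 2 + 2 + 2 + 2 + 2 + 1 + 10 + 10 = 40 = |G|. So G has 13 conjugacy classes.

Answer: 13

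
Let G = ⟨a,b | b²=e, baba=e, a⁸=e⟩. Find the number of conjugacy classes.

The conjugacy classes (representative and size) are:
  [e] (size 1), [a] (size 2), [a⁶] (size 2), [a³] (size 2), [a⁴] (size 1), [b] (size 4), [a⁵b] (size 4).
Class equation: 1 + 2 + 2 + 2 + 1 + 4 + 4 = 16 = |G|. So G has 7 conjugacy classes.

Answer: 7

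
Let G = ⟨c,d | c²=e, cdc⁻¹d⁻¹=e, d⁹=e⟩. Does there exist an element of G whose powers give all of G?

|G| = 18. The element cd has order 18 (its powers give 18 distinct elements), so ⟨cd⟩ = G and G is cyclic.

Answer: Yes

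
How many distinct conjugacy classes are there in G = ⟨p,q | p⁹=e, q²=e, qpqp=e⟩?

The conjugacy classes (representative and size) are:
  [e] (size 1), [p⁸] (size 2), [p⁷] (size 2), [p⁶] (size 2), [p⁵] (size 2), [p⁴q] (size 9).
Class equation: 1 + 2 + 2 + 2 + 2 + 9 = 18 = |G|. So G has 6 conjugacy classes.

Answer: 6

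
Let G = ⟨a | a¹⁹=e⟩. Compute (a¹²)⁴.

Compute successive powers of (a¹²), reducing at each step:
  (a¹²)²: (a¹²) · a¹² = a⁵
  (a¹²)³: (a⁵) · a¹² = a¹⁷
  (a¹²)⁴: (a¹⁷) · a¹² = a¹⁰

Answer: a¹⁰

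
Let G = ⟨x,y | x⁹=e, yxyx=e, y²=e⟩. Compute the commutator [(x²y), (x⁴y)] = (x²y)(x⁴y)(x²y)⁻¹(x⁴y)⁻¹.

[(x²y), (x⁴y)] = (x²y)·(x⁴y)·(x²y)⁻¹·(x⁴y)⁻¹.
  (x²y) · (x⁴y) = x⁷
  (x⁷) · (x²y) = y
  y · (x⁴y) = x⁵

Answer: x⁵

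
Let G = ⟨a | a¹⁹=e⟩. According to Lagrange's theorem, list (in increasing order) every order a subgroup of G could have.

|G| = 19 = 19. By Lagrange's theorem the order of any subgroup divides 19; the divisors of 19 are 1, 19.

Answer: 1, 19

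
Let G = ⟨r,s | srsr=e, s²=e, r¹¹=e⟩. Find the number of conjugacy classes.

The conjugacy classes (representative and size) are:
  [e] (size 1), [r¹⁰] (size 2), [r²] (size 2), [r³] (size 2), [r⁷] (size 2), [r⁶] (size 2), [r²s] (size 11).
Class equation: 1 + 2 + 2 + 2 + 2 + 2 + 11 = 22 = |G|. So G has 7 conjugacy classes.

Answer: 7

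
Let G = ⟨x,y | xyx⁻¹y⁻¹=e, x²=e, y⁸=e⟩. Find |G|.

Enumerate words in the generators, reducing via the relations: the distinct elements are
  {e, x, y, xy, y², y³, y⁴, y⁵, y⁶, y⁷, xy², xy³, xy⁴, xy⁵, xy⁶, xy⁷}.
No further products give new elements, so |G| = 16.

Answer: 16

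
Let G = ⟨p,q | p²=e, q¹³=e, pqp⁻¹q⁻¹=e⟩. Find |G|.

Enumerate words in the generators, reducing via the relations: the distinct elements are
  {e, p, q, pq, q², q³, q⁴, q⁵, q⁶, q⁷, q⁸, q⁹, pq², pq³, pq⁴, pq⁵, pq⁶, pq⁷, pq⁸, pq⁹, q¹², q¹¹, q¹⁰, pq¹², pq¹¹, pq¹⁰}.
No further products give new elements, so |G| = 26.

Answer: 26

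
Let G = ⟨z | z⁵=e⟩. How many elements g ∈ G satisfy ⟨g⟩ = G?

G is cyclic of order 5. An element generates G iff its order is 5, and a cyclic group of order 5 has exactly φ(5) = 4 such elements.

Answer: 4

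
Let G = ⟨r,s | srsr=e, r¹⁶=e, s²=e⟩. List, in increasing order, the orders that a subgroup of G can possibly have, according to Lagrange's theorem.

|G| = 32 = 2⁵. By Lagrange's theorem the order of any subgroup divides 32; the divisors of 32 are 1, 2, 4, 8, 16, 32.

Answer: 1, 2, 4, 8, 16, 32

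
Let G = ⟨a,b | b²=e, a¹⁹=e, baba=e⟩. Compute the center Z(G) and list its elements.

An element z ∈ Z(G) iff z commutes with every generator.
For example e is central: e·a = a = a·e; e·b = b = b·e.
Whereas a ∉ Z(G) since a·b = ab ≠ a¹⁸b = b·a.
Checking each of the 38 elements this way gives Z(G) = {e}, of order 1.

Answer: {e}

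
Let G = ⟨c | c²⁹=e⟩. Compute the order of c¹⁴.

Compute successive powers until reaching e:
  (c¹⁴)¹ = c¹⁴, (c¹⁴)² = c²⁸, (c¹⁴)³ = c¹³, (c¹⁴)⁴ = c²⁷, (c¹⁴)⁵ = c¹², (c¹⁴)⁶ = c²⁶, (c¹⁴)⁷ = c¹¹, (c¹⁴)⁸ = c²⁵, (c¹⁴)⁹ = c¹⁰, (c¹⁴)¹⁰ = c²⁴, (c¹⁴)¹¹ = c⁹, (c¹⁴)¹² = c²³, (c¹⁴)¹³ = c⁸, (c¹⁴)¹⁴ = c²², (c¹⁴)¹⁵ = c⁷, (c¹⁴)¹⁶ = c²¹, (c¹⁴)¹⁷ = c⁶, (c¹⁴)¹⁸ = c²⁰, (c¹⁴)¹⁹ = c⁵, (c¹⁴)²⁰ = c¹⁹, (c¹⁴)²¹ = c⁴, (c¹⁴)²² = c¹⁸, (c¹⁴)²³ = c³, (c¹⁴)²⁴ = c¹⁷, (c¹⁴)²⁵ = c², (c¹⁴)²⁶ = c¹⁶, (c¹⁴)²⁷ = c, (c¹⁴)²⁸ = c¹⁵, (c¹⁴)²⁹ = e.
The smallest positive k with (c¹⁴)ᵏ = e is 29.

Answer: 29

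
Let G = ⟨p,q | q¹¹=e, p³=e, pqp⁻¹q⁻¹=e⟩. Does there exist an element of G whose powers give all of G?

|G| = 33. The element pq has order 33 (its powers give 33 distinct elements), so ⟨pq⟩ = G and G is cyclic.

Answer: Yes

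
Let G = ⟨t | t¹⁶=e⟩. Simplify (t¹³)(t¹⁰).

Compute (t¹³) · (t¹⁰) by multiplying left to right and reducing via the relations at each step:
  (t¹³) · t¹⁰ = t⁷

Answer: t⁷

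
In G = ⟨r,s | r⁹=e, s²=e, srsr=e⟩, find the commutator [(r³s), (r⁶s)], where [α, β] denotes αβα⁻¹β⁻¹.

[(r³s), (r⁶s)] = (r³s)·(r⁶s)·(r³s)⁻¹·(r⁶s)⁻¹.
  (r³s) · (r⁶s) = r⁶
  (r⁶) · (r³s) = s
  s · (r⁶s) = r³

Answer: r³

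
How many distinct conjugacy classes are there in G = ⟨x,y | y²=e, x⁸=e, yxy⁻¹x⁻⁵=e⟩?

The conjugacy classes (representative and size) are:
  [e] (size 1), [x⁵] (size 2), [x²] (size 1), [x⁷] (size 2), [x⁴] (size 1), [x⁶] (size 1), [y] (size 2), [x⁵y] (size 2), [x²y] (size 2), [x³y] (size 2).
Class equation: 1 + 2 + 1 + 2 + 1 + 1 + 2 + 2 + 2 + 2 = 16 = |G|. So G has 10 conjugacy classes.

Answer: 10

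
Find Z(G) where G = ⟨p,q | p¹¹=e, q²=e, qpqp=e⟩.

An element z ∈ Z(G) iff z commutes with every generator.
For example e is central: e·p = p = p·e; e·q = q = q·e.
Whereas p ∉ Z(G) since p·q = pq ≠ p¹⁰q = q·p.
Checking each of the 22 elements this way gives Z(G) = {e}, of order 1.

Answer: {e}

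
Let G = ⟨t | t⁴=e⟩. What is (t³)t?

Compute (t³) · t by multiplying left to right and reducing via the relations at each step:
  (t³) · t = e

Answer: e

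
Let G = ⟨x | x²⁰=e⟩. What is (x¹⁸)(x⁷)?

Compute (x¹⁸) · (x⁷) by multiplying left to right and reducing via the relations at each step:
  (x¹⁸) · x⁷ = x⁵

Answer: x⁵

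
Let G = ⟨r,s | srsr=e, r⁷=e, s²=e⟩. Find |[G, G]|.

G' = [G, G] is generated by all commutators. The generator-pair commutators are: [r, s] = r².
The subgroup they normally generate is {e, r, r², r³, r⁴, r⁵, r⁶}, of order 7.
Check: |G/G'| = 14/7 = 2 is the order of the abelianisation.

Answer: 7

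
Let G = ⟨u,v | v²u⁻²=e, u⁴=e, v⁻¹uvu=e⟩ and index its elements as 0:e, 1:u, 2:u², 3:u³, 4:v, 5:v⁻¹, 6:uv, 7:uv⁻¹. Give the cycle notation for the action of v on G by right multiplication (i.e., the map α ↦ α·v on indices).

(0 4 2 5)(1 6 3 7)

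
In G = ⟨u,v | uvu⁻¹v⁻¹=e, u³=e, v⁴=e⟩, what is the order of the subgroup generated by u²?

|⟨u²⟩| equals the order of u². Compute successive powers until reaching e:
  (u²)¹ = u², (u²)² = u, (u²)³ = e.
The smallest positive k with (u²)ᵏ = e is 3, so |⟨u²⟩| = 3.

Answer: 3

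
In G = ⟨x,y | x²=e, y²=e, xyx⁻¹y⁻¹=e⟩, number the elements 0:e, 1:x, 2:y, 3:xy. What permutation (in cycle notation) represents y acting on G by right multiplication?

(0 2)(1 3)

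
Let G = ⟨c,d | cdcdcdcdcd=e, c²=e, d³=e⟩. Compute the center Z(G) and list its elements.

An element z ∈ Z(G) iff z commutes with every generator.
For example e is central: e·c = c = c·e; e·d = d = d·e.
Whereas c ∉ Z(G) since c·d = cd ≠ dc = d·c.
Checking each of the 60 elements this way gives Z(G) = {e}, of order 1.

Answer: {e}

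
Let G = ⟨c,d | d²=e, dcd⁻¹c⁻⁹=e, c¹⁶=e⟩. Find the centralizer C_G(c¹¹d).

⟨c¹¹d⟩ ⊆ C_G(c¹¹d) since powers of c¹¹d commute with c¹¹d; so |C_G(c¹¹d)| ≥ |⟨c¹¹d⟩| = 16.
By orbit–stabilizer, |C_G(c¹¹d)| = |G| / |conj. class of c¹¹d| = 32 / 2 = 16.
The 16 elements commuting with c¹¹d are {e, c², c⁴, c⁶, c⁸, c¹⁰, c¹², c¹⁴, c⁹d, cd, c¹¹d, c³d, c¹³d, c⁵d, c¹⁵d, c⁷d}.

Answer: {e, c², c⁴, c⁶, c⁸, c¹⁰, c¹², c¹⁴, c⁹d, cd, c¹¹d, c³d, c¹³d, c⁵d, c¹⁵d, c⁷d}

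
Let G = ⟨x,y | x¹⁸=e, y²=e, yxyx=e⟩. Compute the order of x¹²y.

Compute successive powers until reaching e:
  (x¹²y)¹ = x¹²y, (x¹²y)² = e.
The smallest positive k with (x¹²y)ᵏ = e is 2.

Answer: 2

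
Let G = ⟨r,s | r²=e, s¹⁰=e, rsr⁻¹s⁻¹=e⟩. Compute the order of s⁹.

Compute successive powers until reaching e:
  (s⁹)¹ = s⁹, (s⁹)² = s⁸, (s⁹)³ = s⁷, (s⁹)⁴ = s⁶, (s⁹)⁵ = s⁵, (s⁹)⁶ = s⁴, (s⁹)⁷ = s³, (s⁹)⁸ = s², (s⁹)⁹ = s, (s⁹)¹⁰ = e.
The smallest positive k with (s⁹)ᵏ = e is 10.

Answer: 10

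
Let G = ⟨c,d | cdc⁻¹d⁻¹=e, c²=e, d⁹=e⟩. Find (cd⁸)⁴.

Compute successive powers of (cd⁸), reducing at each step:
  (cd⁸)²: (cd⁸) · c = d⁸;   (d⁸) · d⁸ = d⁷
  (cd⁸)³: (d⁷) · c = cd⁷;   (cd⁷) · d⁸ = cd⁶
  (cd⁸)⁴: (cd⁶) · c = d⁶;   (d⁶) · d⁸ = d⁵

Answer: d⁵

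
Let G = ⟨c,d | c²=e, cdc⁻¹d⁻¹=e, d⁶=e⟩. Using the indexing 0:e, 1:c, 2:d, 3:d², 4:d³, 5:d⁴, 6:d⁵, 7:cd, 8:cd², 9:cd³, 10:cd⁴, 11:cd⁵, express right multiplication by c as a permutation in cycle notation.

(0 1)(2 7)(3 8)(4 9)(5 10)(6 11)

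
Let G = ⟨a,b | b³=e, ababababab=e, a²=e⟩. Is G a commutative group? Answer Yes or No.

a·b = ab but b·a = ba, so a·b ≠ b·a and G is not abelian.

Answer: No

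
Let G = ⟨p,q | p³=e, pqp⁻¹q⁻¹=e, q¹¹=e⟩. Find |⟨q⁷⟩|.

|⟨q⁷⟩| equals the order of q⁷. Compute successive powers until reaching e:
  (q⁷)¹ = q⁷, (q⁷)² = q³, (q⁷)³ = q¹⁰, (q⁷)⁴ = q⁶, (q⁷)⁵ = q², (q⁷)⁶ = q⁹, (q⁷)⁷ = q⁵, (q⁷)⁸ = q, (q⁷)⁹ = q⁸, (q⁷)¹⁰ = q⁴, (q⁷)¹¹ = e.
The smallest positive k with (q⁷)ᵏ = e is 11, so |⟨q⁷⟩| = 11.

Answer: 11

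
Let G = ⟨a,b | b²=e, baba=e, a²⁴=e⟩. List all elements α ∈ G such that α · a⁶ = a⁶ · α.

⟨a⁶⟩ ⊆ C_G(a⁶) since powers of a⁶ commute with a⁶; so |C_G(a⁶)| ≥ |⟨a⁶⟩| = 4.
By orbit–stabilizer, |C_G(a⁶)| = |G| / |conj. class of a⁶| = 48 / 2 = 24.
The 24 elements commuting with a⁶ are {e, a, a², a³, a⁴, a⁵, a⁶, a⁷, a⁸, a⁹, a¹⁰, a¹¹, a¹², a¹³, a¹⁴, a¹⁵, a¹⁶, a¹⁷, a¹⁸, a¹⁹, a²⁰, a²¹, a²², a²³}.

Answer: {e, a, a², a³, a⁴, a⁵, a⁶, a⁷, a⁸, a⁹, a¹⁰, a¹¹, a¹², a¹³, a¹⁴, a¹⁵, a¹⁶, a¹⁷, a¹⁸, a¹⁹, a²⁰, a²¹, a²², a²³}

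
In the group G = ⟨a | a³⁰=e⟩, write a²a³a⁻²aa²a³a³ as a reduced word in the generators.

Multiply left to right, reducing at each step:
  (a²) · a³ = a⁵
  (a⁵) · a⁻² = a³
  (a³) · a = a⁴
  (a⁴) · a² = a⁶
  (a⁶) · a³ = a⁹
  (a⁹) · a³ = a¹²

Answer: a¹²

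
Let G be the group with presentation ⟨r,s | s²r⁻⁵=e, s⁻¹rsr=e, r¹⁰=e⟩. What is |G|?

Enumerate words in the generators, reducing via the relations: the distinct elements are
  {e, r, s, rs, r², r³, r⁴, r⁵, r⁶, r⁷, r⁸, r⁹, r²s, r³s, r⁴s, s⁻¹, rs⁻¹, r²s⁻¹, r³s⁻¹, r⁴s⁻¹}.
No further products give new elements, so |G| = 20.

Answer: 20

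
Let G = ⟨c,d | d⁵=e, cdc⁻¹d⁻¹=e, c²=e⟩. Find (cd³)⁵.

Compute successive powers of (cd³), reducing at each step:
  (cd³)²: (cd³) · c = d³;   (d³) · d³ = d
  (cd³)³: d · c = cd;   (cd) · d³ = cd⁴
  (cd³)⁴: (cd⁴) · c = d⁴;   (d⁴) · d³ = d²
  (cd³)⁵: (d²) · c = cd²;   (cd²) · d³ = c

Answer: c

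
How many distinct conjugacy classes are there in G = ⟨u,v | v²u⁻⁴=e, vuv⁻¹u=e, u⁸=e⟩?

The conjugacy classes (representative and size) are:
  [e] (size 1), [u⁷] (size 2), [u²] (size 2), [u⁵] (size 2), [u⁴] (size 1), [u²v⁻¹] (size 4), [u³v] (size 4).
Class equation: 1 + 2 + 2 + 2 + 1 + 4 + 4 = 16 = |G|. So G has 7 conjugacy classes.

Answer: 7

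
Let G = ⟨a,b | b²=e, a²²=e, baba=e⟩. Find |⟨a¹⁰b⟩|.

|⟨a¹⁰b⟩| equals the order of a¹⁰b. Compute successive powers until reaching e:
  (a¹⁰b)¹ = a¹⁰b, (a¹⁰b)² = e.
The smallest positive k with (a¹⁰b)ᵏ = e is 2, so |⟨a¹⁰b⟩| = 2.

Answer: 2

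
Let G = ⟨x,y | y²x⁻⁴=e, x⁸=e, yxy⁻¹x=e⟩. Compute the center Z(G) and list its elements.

An element z ∈ Z(G) iff z commutes with every generator.
For example x⁴ is central: (x⁴)·x = x⁵ = x·(x⁴); (x⁴)·y = y⁻¹ = y·(x⁴).
Whereas x ∉ Z(G) since x·y = xy ≠ x³y⁻¹ = y·x.
Checking each of the 16 elements this way gives Z(G) = {e, x⁴}, of order 2.

Answer: {e, x⁴}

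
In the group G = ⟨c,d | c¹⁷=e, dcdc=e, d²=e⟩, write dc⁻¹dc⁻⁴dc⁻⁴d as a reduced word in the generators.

Multiply left to right, reducing at each step:
  d · c⁻¹ = cd
  (cd) · d = c
  c · c⁻⁴ = c¹⁴
  (c¹⁴) · d = c¹⁴d
  (c¹⁴d) · c⁻⁴ = cd
  (cd) · d = c

Answer: c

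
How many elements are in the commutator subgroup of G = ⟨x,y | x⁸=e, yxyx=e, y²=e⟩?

G' = [G, G] is generated by all commutators. The generator-pair commutators are: [x, y] = x².
The subgroup they normally generate is {e, x², x⁴, x⁶}, of order 4.
Check: |G/G'| = 16/4 = 4 is the order of the abelianisation.

Answer: 4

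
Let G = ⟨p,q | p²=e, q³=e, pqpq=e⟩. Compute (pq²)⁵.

Compute successive powers of (pq²), reducing at each step:
  (pq²)²: (pq²) · p = q;   q · q² = e
  (pq²)³: e · p = p;   p · q² = pq²
  (pq²)⁴: (pq²) · p = q;   q · q² = e
  (pq²)⁵: e · p = p;   p · q² = pq²

Answer: pq²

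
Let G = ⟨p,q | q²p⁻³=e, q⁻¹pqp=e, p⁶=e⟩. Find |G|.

Enumerate words in the generators, reducing via the relations: the distinct elements are
  {e, p, q, pq, p², p³, p⁴, p⁵, p²q, q⁻¹, pq⁻¹, p²q⁻¹}.
No further products give new elements, so |G| = 12.

Answer: 12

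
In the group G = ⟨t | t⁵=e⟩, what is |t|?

Compute successive powers until reaching e:
  t¹ = t, t² = t², t³ = t³, t⁴ = t⁴, t⁵ = e.
The smallest positive k with tᵏ = e is 5.

Answer: 5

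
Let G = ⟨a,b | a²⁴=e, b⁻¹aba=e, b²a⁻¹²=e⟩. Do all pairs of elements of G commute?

a·b = ab but b·a = a¹¹b⁻¹, so a·b ≠ b·a and G is not abelian.

Answer: No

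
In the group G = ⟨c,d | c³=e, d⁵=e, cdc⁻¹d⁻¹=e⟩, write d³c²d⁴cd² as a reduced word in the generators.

Multiply left to right, reducing at each step:
  (d³) · c² = c²d³
  (c²d³) · d⁴ = c²d²
  (c²d²) · c = d²
  (d²) · d² = d⁴

Answer: d⁴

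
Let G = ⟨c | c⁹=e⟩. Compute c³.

Compute successive powers of c, reducing at each step:
  c²: c · c = c²
  c³: (c²) · c = c³

Answer: c³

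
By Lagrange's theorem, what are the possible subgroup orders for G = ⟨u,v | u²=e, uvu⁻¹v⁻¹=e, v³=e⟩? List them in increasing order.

|G| = 6 = 2 · 3. By Lagrange's theorem the order of any subgroup divides 6; the divisors of 6 are 1, 2, 3, 6.

Answer: 1, 2, 3, 6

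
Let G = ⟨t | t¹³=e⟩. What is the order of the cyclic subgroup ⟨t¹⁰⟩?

|⟨t¹⁰⟩| equals the order of t¹⁰. Compute successive powers until reaching e:
  (t¹⁰)¹ = t¹⁰, (t¹⁰)² = t⁷, (t¹⁰)³ = t⁴, (t¹⁰)⁴ = t, (t¹⁰)⁵ = t¹¹, (t¹⁰)⁶ = t⁸, (t¹⁰)⁷ = t⁵, (t¹⁰)⁸ = t², (t¹⁰)⁹ = t¹², (t¹⁰)¹⁰ = t⁹, (t¹⁰)¹¹ = t⁶, (t¹⁰)¹² = t³, (t¹⁰)¹³ = e.
The smallest positive k with (t¹⁰)ᵏ = e is 13, so |⟨t¹⁰⟩| = 13.

Answer: 13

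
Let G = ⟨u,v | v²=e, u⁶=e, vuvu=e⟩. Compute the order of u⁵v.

Compute successive powers until reaching e:
  (u⁵v)¹ = u⁵v, (u⁵v)² = e.
The smallest positive k with (u⁵v)ᵏ = e is 2.

Answer: 2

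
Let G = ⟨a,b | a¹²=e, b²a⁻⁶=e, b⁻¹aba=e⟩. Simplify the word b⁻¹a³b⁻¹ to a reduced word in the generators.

Multiply left to right, reducing at each step:
  (b⁻¹) · a³ = a³b
  (a³b) · b⁻¹ = a³

Answer: a³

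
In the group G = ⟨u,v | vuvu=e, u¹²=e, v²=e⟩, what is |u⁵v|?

Compute successive powers until reaching e:
  (u⁵v)¹ = u⁵v, (u⁵v)² = e.
The smallest positive k with (u⁵v)ᵏ = e is 2.

Answer: 2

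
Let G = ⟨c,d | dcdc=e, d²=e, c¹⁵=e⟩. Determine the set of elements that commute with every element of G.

An element z ∈ Z(G) iff z commutes with every generator.
For example e is central: e·c = c = c·e; e·d = d = d·e.
Whereas c ∉ Z(G) since c·d = cd ≠ c¹⁴d = d·c.
Checking each of the 30 elements this way gives Z(G) = {e}, of order 1.

Answer: {e}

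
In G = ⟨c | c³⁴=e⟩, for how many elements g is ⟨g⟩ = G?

G is cyclic of order 34. An element generates G iff its order is 34, and a cyclic group of order 34 has exactly φ(34) = 16 such elements.

Answer: 16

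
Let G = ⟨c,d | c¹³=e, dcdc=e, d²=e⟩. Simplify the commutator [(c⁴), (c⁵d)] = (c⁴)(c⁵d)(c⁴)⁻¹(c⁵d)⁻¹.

[(c⁴), (c⁵d)] = (c⁴)·(c⁵d)·(c⁴)⁻¹·(c⁵d)⁻¹.
  (c⁴) · (c⁵d) = c⁹d
  (c⁹d) · (c⁹) = d
  d · (c⁵d) = c⁸

Answer: c⁸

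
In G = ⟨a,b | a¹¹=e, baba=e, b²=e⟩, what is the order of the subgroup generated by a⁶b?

|⟨a⁶b⟩| equals the order of a⁶b. Compute successive powers until reaching e:
  (a⁶b)¹ = a⁶b, (a⁶b)² = e.
The smallest positive k with (a⁶b)ᵏ = e is 2, so |⟨a⁶b⟩| = 2.

Answer: 2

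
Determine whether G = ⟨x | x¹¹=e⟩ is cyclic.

|G| = 11. The element x has order 11 (its powers give 11 distinct elements), so ⟨x⟩ = G and G is cyclic.

Answer: Yes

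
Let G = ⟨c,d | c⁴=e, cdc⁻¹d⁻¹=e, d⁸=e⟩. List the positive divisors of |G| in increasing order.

|G| = 32 = 2⁵. By Lagrange's theorem the order of any subgroup divides 32; the divisors of 32 are 1, 2, 4, 8, 16, 32.

Answer: 1, 2, 4, 8, 16, 32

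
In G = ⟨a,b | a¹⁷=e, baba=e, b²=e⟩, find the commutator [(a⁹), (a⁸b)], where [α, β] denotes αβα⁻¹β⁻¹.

[(a⁹), (a⁸b)] = (a⁹)·(a⁸b)·(a⁹)⁻¹·(a⁸b)⁻¹.
  (a⁹) · (a⁸b) = b
  b · (a⁸) = a⁹b
  (a⁹b) · (a⁸b) = a

Answer: a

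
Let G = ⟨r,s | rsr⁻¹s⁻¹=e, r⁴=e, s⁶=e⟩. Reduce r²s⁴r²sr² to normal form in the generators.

Multiply left to right, reducing at each step:
  (r²) · s⁴ = r²s⁴
  (r²s⁴) · r² = s⁴
  (s⁴) · s = s⁵
  (s⁵) · r² = r²s⁵

Answer: r²s⁵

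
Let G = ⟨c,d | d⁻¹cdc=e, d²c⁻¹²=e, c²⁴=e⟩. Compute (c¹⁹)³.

Compute successive powers of (c¹⁹), reducing at each step:
  (c¹⁹)²: (c¹⁹) · c¹⁹ = c¹⁴
  (c¹⁹)³: (c¹⁴) · c¹⁹ = c⁹

Answer: c⁹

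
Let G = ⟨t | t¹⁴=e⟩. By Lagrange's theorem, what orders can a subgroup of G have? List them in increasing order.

|G| = 14 = 2 · 7. By Lagrange's theorem the order of any subgroup divides 14; the divisors of 14 are 1, 2, 7, 14.

Answer: 1, 2, 7, 14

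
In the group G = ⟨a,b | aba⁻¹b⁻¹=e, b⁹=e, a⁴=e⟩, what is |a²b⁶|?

Compute successive powers until reaching e:
  (a²b⁶)¹ = a²b⁶, (a²b⁶)² = b³, (a²b⁶)³ = a², (a²b⁶)⁴ = b⁶, (a²b⁶)⁵ = a²b³, (a²b⁶)⁶ = e.
The smallest positive k with (a²b⁶)ᵏ = e is 6.

Answer: 6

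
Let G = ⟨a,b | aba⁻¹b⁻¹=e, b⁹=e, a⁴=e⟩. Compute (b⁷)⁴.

Compute successive powers of (b⁷), reducing at each step:
  (b⁷)²: (b⁷) · b⁷ = b⁵
  (b⁷)³: (b⁵) · b⁷ = b³
  (b⁷)⁴: (b³) · b⁷ = b

Answer: b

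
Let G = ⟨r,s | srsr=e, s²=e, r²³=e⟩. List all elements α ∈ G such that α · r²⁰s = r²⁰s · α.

⟨r²⁰s⟩ ⊆ C_G(r²⁰s) since powers of r²⁰s commute with r²⁰s; so |C_G(r²⁰s)| ≥ |⟨r²⁰s⟩| = 2.
By orbit–stabilizer, |C_G(r²⁰s)| = |G| / |conj. class of r²⁰s| = 46 / 23 = 2.
The 2 elements commuting with r²⁰s are {e, r²⁰s}.

Answer: {e, r²⁰s}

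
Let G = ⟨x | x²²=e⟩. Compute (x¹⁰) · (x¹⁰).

Compute (x¹⁰) · (x¹⁰) by multiplying left to right and reducing via the relations at each step:
  (x¹⁰) · x¹⁰ = x²⁰

Answer: x²⁰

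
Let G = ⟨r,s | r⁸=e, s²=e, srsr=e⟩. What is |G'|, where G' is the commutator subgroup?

G' = [G, G] is generated by all commutators. The generator-pair commutators are: [r, s] = r².
The subgroup they normally generate is {e, r², r⁴, r⁶}, of order 4.
Check: |G/G'| = 16/4 = 4 is the order of the abelianisation.

Answer: 4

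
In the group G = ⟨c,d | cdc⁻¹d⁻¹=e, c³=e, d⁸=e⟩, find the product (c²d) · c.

Compute (c²d) · c by multiplying left to right and reducing via the relations at each step:
  (c²d) · c = d

Answer: d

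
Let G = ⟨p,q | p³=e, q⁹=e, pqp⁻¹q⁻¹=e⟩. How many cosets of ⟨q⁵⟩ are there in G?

First find ord(q⁵) by computing successive powers:
  (q⁵)¹ = q⁵, (q⁵)² = q, (q⁵)³ = q⁶, (q⁵)⁴ = q², (q⁵)⁵ = q⁷, (q⁵)⁶ = q³, (q⁵)⁷ = q⁸, (q⁵)⁸ = q⁴, (q⁵)⁹ = e.
So |⟨q⁵⟩| = ord(q⁵) = 9. With |G| = 27, by Lagrange [G : ⟨q⁵⟩] = 27/9 = 3.

Answer: 3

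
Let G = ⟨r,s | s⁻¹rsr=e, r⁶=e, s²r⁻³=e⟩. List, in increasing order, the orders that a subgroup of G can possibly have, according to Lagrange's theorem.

|G| = 12 = 2² · 3. By Lagrange's theorem the order of any subgroup divides 12; the divisors of 12 are 1, 2, 3, 4, 6, 12.

Answer: 1, 2, 3, 4, 6, 12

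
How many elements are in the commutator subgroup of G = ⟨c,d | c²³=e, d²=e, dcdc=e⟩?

G' = [G, G] is generated by all commutators. The generator-pair commutators are: [c, d] = c².
The subgroup they normally generate is {e, c, c², c³, c⁴, c⁵, c⁶, c⁷, c⁸, c⁹, c¹⁰, c¹¹, c¹², c¹³, c¹⁴, c¹⁵, c¹⁶, c¹⁷, c¹⁸, c¹⁹, c²⁰, c²¹, c²²}, of order 23.
Check: |G/G'| = 46/23 = 2 is the order of the abelianisation.

Answer: 23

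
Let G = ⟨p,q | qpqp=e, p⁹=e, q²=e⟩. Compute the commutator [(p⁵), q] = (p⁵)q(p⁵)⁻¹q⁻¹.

[(p⁵), q] = (p⁵)·q·(p⁵)⁻¹·q⁻¹.
  (p⁵) · q = p⁵q
  (p⁵q) · (p⁴) = pq
  (pq) · q = p

Answer: p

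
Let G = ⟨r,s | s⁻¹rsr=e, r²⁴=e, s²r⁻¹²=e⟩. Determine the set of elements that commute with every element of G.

An element z ∈ Z(G) iff z commutes with every generator.
For example r¹² is central: (r¹²)·r = r¹³ = r·(r¹²); (r¹²)·s = s⁻¹ = s·(r¹²).
Whereas r ∉ Z(G) since r·s = rs ≠ r¹¹s⁻¹ = s·r.
Checking each of the 48 elements this way gives Z(G) = {e, r¹²}, of order 2.

Answer: {e, r¹²}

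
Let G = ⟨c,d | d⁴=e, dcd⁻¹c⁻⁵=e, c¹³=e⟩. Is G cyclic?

Every cyclic group is abelian. But c·d = cd while d·c = c⁵d, so c·d ≠ d·c and G is not abelian. Hence G is not cyclic.

Answer: No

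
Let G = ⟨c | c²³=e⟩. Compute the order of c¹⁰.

Compute successive powers until reaching e:
  (c¹⁰)¹ = c¹⁰, (c¹⁰)² = c²⁰, (c¹⁰)³ = c⁷, (c¹⁰)⁴ = c¹⁷, (c¹⁰)⁵ = c⁴, (c¹⁰)⁶ = c¹⁴, (c¹⁰)⁷ = c, (c¹⁰)⁸ = c¹¹, (c¹⁰)⁹ = c²¹, (c¹⁰)¹⁰ = c⁸, (c¹⁰)¹¹ = c¹⁸, (c¹⁰)¹² = c⁵, (c¹⁰)¹³ = c¹⁵, (c¹⁰)¹⁴ = c², (c¹⁰)¹⁵ = c¹², (c¹⁰)¹⁶ = c²², (c¹⁰)¹⁷ = c⁹, (c¹⁰)¹⁸ = c¹⁹, (c¹⁰)¹⁹ = c⁶, (c¹⁰)²⁰ = c¹⁶, (c¹⁰)²¹ = c³, (c¹⁰)²² = c¹³, (c¹⁰)²³ = e.
The smallest positive k with (c¹⁰)ᵏ = e is 23.

Answer: 23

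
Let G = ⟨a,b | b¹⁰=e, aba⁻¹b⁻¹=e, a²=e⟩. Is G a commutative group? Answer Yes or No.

Each pair of generators commutes: a·b = ab = b·a. Since the generators pairwise commute, every element of G commutes with every other, so G is abelian.

Answer: Yes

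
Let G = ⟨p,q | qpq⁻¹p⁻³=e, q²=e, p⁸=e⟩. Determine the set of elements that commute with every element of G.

An element z ∈ Z(G) iff z commutes with every generator.
For example p⁴ is central: (p⁴)·p = p⁵ = p·(p⁴); (p⁴)·q = p⁴q = q·(p⁴).
Whereas p ∉ Z(G) since p·q = pq ≠ p³q = q·p.
Checking each of the 16 elements this way gives Z(G) = {e, p⁴}, of order 2.

Answer: {e, p⁴}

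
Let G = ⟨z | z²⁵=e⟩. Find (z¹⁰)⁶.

Compute successive powers of (z¹⁰), reducing at each step:
  (z¹⁰)²: (z¹⁰) · z¹⁰ = z²⁰
  (z¹⁰)³: (z²⁰) · z¹⁰ = z⁵
  (z¹⁰)⁴: (z⁵) · z¹⁰ = z¹⁵
  (z¹⁰)⁵: (z¹⁵) · z¹⁰ = e
  (z¹⁰)⁶: e · z¹⁰ = z¹⁰

Answer: z¹⁰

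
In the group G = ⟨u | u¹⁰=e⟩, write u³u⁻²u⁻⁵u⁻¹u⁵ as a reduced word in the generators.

Multiply left to right, reducing at each step:
  (u³) · u⁻² = u
  u · u⁻⁵ = u⁶
  (u⁶) · u⁻¹ = u⁵
  (u⁵) · u⁵ = e

Answer: e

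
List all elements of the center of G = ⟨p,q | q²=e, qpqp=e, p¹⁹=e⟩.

An element z ∈ Z(G) iff z commutes with every generator.
For example e is central: e·p = p = p·e; e·q = q = q·e.
Whereas p ∉ Z(G) since p·q = pq ≠ p¹⁸q = q·p.
Checking each of the 38 elements this way gives Z(G) = {e}, of order 1.

Answer: {e}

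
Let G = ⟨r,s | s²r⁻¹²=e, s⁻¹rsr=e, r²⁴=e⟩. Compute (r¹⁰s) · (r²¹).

Compute (r¹⁰s) · (r²¹) by multiplying left to right and reducing via the relations at each step:
  (r¹⁰s) · r²¹ = rs⁻¹

Answer: rs⁻¹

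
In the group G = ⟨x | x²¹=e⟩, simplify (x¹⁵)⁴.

Compute successive powers of (x¹⁵), reducing at each step:
  (x¹⁵)²: (x¹⁵) · x¹⁵ = x⁹
  (x¹⁵)³: (x⁹) · x¹⁵ = x³
  (x¹⁵)⁴: (x³) · x¹⁵ = x¹⁸

Answer: x¹⁸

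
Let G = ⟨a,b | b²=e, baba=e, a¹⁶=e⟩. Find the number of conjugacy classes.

The conjugacy classes (representative and size) are:
  [e] (size 1), [a¹⁵] (size 2), [a²] (size 2), [a³] (size 2), [a¹²] (size 2), [a⁵] (size 2), [a⁶] (size 2), [a⁷] (size 2), [a⁸] (size 1), [a²b] (size 8), [a¹⁵b] (size 8).
Class equation: 1 + 2 + 2 + 2 + 2 + 2 + 2 + 2 + 1 + 8 + 8 = 32 = |G|. So G has 11 conjugacy classes.

Answer: 11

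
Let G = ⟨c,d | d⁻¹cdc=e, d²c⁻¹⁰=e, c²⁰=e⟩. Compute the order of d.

Compute successive powers until reaching e:
  d¹ = d, d² = c¹⁰, d³ = d⁻¹, d⁴ = e.
The smallest positive k with dᵏ = e is 4.

Answer: 4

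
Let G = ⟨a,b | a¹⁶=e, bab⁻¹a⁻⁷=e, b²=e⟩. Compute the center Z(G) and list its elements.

An element z ∈ Z(G) iff z commutes with every generator.
For example a⁸ is central: (a⁸)·a = a⁹ = a·(a⁸); (a⁸)·b = a⁸b = b·(a⁸).
Whereas a ∉ Z(G) since a·b = ab ≠ a⁷b = b·a.
Checking each of the 32 elements this way gives Z(G) = {e, a⁸}, of order 2.

Answer: {e, a⁸}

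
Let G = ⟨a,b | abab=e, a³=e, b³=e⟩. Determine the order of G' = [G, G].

G' = [G, G] is generated by all commutators. The generator-pair commutators are: [a, b] = ab²a.
The subgroup they normally generate is {e, ab, a²b², ab²a}, of order 4.
Check: |G/G'| = 12/4 = 3 is the order of the abelianisation.

Answer: 4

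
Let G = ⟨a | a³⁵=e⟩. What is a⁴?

Compute successive powers of a, reducing at each step:
  a²: a · a = a²
  a³: (a²) · a = a³
  a⁴: (a³) · a = a⁴

Answer: a⁴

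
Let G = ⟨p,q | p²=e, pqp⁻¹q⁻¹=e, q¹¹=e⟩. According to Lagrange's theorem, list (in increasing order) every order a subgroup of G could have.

|G| = 22 = 2 · 11. By Lagrange's theorem the order of any subgroup divides 22; the divisors of 22 are 1, 2, 11, 22.

Answer: 1, 2, 11, 22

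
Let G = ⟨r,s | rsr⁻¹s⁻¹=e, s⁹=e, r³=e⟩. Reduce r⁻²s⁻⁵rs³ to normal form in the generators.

Multiply left to right, reducing at each step:
  r · s⁻⁵ = rs⁴
  (rs⁴) · r = r²s⁴
  (r²s⁴) · s³ = r²s⁷

Answer: r²s⁷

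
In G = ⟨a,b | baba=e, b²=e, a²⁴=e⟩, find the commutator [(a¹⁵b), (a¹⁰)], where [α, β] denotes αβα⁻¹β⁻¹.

[(a¹⁵b), (a¹⁰)] = (a¹⁵b)·(a¹⁰)·(a¹⁵b)⁻¹·(a¹⁰)⁻¹.
  (a¹⁵b) · (a¹⁰) = a⁵b
  (a⁵b) · (a¹⁵b) = a¹⁴
  (a¹⁴) · (a¹⁴) = a⁴

Answer: a⁴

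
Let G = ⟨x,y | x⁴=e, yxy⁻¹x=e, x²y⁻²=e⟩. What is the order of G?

Enumerate words in the generators, reducing via the relations: the distinct elements are
  {e, x, y, xy, x², x³, y⁻¹, xy⁻¹}.
No further products give new elements, so |G| = 8.

Answer: 8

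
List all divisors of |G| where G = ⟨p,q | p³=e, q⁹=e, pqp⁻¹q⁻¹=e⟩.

|G| = 27 = 3³. By Lagrange's theorem the order of any subgroup divides 27; the divisors of 27 are 1, 3, 9, 27.

Answer: 1, 3, 9, 27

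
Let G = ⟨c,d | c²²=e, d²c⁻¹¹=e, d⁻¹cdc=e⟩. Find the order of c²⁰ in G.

Compute successive powers until reaching e:
  (c²⁰)¹ = c²⁰, (c²⁰)² = c¹⁸, (c²⁰)³ = c¹⁶, (c²⁰)⁴ = c¹⁴, (c²⁰)⁵ = c¹², (c²⁰)⁶ = c¹⁰, (c²⁰)⁷ = c⁸, (c²⁰)⁸ = c⁶, (c²⁰)⁹ = c⁴, (c²⁰)¹⁰ = c², (c²⁰)¹¹ = e.
The smallest positive k with (c²⁰)ᵏ = e is 11.

Answer: 11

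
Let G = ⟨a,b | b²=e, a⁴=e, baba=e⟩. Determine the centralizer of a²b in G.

⟨a²b⟩ ⊆ C_G(a²b) since powers of a²b commute with a²b; so |C_G(a²b)| ≥ |⟨a²b⟩| = 2.
By orbit–stabilizer, |C_G(a²b)| = |G| / |conj. class of a²b| = 8 / 2 = 4.
The 4 elements commuting with a²b are {e, a², b, a²b}.

Answer: {e, a², b, a²b}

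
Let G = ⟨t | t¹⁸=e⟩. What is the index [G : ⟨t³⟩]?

First find ord(t³) by computing successive powers:
  (t³)¹ = t³, (t³)² = t⁶, (t³)³ = t⁹, (t³)⁴ = t¹², (t³)⁵ = t¹⁵, (t³)⁶ = e.
So |⟨t³⟩| = ord(t³) = 6. With |G| = 18, by Lagrange [G : ⟨t³⟩] = 18/6 = 3.

Answer: 3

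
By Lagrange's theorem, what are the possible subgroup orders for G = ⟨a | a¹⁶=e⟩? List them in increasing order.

|G| = 16 = 2⁴. By Lagrange's theorem the order of any subgroup divides 16; the divisors of 16 are 1, 2, 4, 8, 16.

Answer: 1, 2, 4, 8, 16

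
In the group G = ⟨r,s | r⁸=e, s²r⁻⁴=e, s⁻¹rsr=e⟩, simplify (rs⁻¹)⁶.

Compute successive powers of (rs⁻¹), reducing at each step:
  (rs⁻¹)²: (rs⁻¹) · r = s⁻¹;   (s⁻¹) · s⁻¹ = r⁴
  (rs⁻¹)³: (r⁴) · r = r⁵;   (r⁵) · s⁻¹ = rs
  (rs⁻¹)⁴: (rs) · r = s;   s · s⁻¹ = e
  (rs⁻¹)⁵: e · r = r;   r · s⁻¹ = rs⁻¹
  (rs⁻¹)⁶: (rs⁻¹) · r = s⁻¹;   (s⁻¹) · s⁻¹ = r⁴

Answer: r⁴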